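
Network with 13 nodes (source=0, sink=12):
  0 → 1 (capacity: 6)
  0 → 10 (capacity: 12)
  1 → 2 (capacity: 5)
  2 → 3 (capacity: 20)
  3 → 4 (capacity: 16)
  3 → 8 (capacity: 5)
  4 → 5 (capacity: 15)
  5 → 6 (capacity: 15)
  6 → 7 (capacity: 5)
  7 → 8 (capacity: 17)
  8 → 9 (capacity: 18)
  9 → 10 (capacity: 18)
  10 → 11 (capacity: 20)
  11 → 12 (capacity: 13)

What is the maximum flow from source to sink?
Maximum flow = 13

Max flow: 13

Flow assignment:
  0 → 1: 5/6
  0 → 10: 8/12
  1 → 2: 5/5
  2 → 3: 5/20
  3 → 8: 5/5
  8 → 9: 5/18
  9 → 10: 5/18
  10 → 11: 13/20
  11 → 12: 13/13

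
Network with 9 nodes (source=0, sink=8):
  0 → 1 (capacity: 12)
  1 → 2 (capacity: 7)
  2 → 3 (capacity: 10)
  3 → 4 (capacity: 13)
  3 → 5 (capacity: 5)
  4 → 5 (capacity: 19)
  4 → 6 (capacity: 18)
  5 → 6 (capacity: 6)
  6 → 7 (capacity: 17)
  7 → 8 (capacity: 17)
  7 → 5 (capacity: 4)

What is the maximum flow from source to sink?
Maximum flow = 7

Max flow: 7

Flow assignment:
  0 → 1: 7/12
  1 → 2: 7/7
  2 → 3: 7/10
  3 → 4: 7/13
  4 → 6: 7/18
  6 → 7: 7/17
  7 → 8: 7/17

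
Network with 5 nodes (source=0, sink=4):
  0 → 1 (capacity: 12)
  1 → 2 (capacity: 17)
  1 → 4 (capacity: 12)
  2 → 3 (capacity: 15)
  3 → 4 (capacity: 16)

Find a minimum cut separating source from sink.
Min cut value = 12, edges: (0,1)

Min cut value: 12
Partition: S = [0], T = [1, 2, 3, 4]
Cut edges: (0,1)

By max-flow min-cut theorem, max flow = min cut = 12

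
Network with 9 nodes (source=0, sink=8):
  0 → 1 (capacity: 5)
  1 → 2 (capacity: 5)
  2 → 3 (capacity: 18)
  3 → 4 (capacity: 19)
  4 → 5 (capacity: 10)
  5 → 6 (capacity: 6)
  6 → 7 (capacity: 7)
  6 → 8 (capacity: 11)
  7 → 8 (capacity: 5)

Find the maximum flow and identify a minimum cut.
Max flow = 5, Min cut edges: (1,2)

Maximum flow: 5
Minimum cut: (1,2)
Partition: S = [0, 1], T = [2, 3, 4, 5, 6, 7, 8]

Max-flow min-cut theorem verified: both equal 5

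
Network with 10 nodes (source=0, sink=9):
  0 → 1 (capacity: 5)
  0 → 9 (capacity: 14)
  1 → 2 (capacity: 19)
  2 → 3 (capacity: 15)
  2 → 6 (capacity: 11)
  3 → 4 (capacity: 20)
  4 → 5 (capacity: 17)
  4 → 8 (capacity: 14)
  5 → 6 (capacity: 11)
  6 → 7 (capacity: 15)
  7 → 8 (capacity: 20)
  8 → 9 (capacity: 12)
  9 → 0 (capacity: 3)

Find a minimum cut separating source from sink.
Min cut value = 19, edges: (0,1), (0,9)

Min cut value: 19
Partition: S = [0], T = [1, 2, 3, 4, 5, 6, 7, 8, 9]
Cut edges: (0,1), (0,9)

By max-flow min-cut theorem, max flow = min cut = 19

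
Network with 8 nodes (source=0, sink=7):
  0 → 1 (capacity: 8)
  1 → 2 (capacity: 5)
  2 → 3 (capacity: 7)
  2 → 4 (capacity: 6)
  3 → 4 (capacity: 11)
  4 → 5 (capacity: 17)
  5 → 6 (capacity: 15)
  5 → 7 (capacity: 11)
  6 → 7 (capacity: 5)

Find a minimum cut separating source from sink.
Min cut value = 5, edges: (1,2)

Min cut value: 5
Partition: S = [0, 1], T = [2, 3, 4, 5, 6, 7]
Cut edges: (1,2)

By max-flow min-cut theorem, max flow = min cut = 5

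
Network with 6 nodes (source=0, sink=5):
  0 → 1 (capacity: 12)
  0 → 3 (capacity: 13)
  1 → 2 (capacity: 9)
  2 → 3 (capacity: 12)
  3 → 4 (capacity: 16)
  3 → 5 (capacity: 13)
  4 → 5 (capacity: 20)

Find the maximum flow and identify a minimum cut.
Max flow = 22, Min cut edges: (0,3), (1,2)

Maximum flow: 22
Minimum cut: (0,3), (1,2)
Partition: S = [0, 1], T = [2, 3, 4, 5]

Max-flow min-cut theorem verified: both equal 22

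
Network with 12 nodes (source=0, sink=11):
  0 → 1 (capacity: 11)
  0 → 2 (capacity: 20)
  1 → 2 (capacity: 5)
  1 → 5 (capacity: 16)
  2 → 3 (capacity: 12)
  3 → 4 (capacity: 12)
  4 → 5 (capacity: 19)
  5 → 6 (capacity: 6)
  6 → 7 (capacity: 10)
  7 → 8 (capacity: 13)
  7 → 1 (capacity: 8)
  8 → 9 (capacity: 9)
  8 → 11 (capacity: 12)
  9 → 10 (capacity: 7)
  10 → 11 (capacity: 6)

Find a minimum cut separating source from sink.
Min cut value = 6, edges: (5,6)

Min cut value: 6
Partition: S = [0, 1, 2, 3, 4, 5], T = [6, 7, 8, 9, 10, 11]
Cut edges: (5,6)

By max-flow min-cut theorem, max flow = min cut = 6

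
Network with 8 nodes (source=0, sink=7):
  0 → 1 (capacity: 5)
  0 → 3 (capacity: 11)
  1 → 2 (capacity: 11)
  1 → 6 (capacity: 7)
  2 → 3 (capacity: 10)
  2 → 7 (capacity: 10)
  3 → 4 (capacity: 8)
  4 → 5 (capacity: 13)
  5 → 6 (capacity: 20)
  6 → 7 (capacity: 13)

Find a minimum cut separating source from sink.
Min cut value = 13, edges: (0,1), (3,4)

Min cut value: 13
Partition: S = [0, 3], T = [1, 2, 4, 5, 6, 7]
Cut edges: (0,1), (3,4)

By max-flow min-cut theorem, max flow = min cut = 13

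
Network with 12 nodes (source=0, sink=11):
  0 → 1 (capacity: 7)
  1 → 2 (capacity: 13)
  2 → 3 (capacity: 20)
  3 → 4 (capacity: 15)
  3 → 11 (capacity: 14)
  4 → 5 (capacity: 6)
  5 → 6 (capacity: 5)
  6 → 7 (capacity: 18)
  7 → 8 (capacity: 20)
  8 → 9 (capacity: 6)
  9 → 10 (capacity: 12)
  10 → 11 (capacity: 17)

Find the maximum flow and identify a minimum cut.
Max flow = 7, Min cut edges: (0,1)

Maximum flow: 7
Minimum cut: (0,1)
Partition: S = [0], T = [1, 2, 3, 4, 5, 6, 7, 8, 9, 10, 11]

Max-flow min-cut theorem verified: both equal 7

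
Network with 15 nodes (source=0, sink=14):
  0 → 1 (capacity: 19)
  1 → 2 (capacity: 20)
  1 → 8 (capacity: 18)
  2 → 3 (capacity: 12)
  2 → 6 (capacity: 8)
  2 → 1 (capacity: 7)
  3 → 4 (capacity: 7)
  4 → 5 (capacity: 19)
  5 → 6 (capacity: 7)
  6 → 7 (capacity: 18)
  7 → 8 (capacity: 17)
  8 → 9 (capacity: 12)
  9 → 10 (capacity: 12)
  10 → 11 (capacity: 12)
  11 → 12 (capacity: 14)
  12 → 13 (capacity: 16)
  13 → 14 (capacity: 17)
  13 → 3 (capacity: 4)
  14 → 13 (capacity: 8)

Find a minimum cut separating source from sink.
Min cut value = 12, edges: (10,11)

Min cut value: 12
Partition: S = [0, 1, 2, 3, 4, 5, 6, 7, 8, 9, 10], T = [11, 12, 13, 14]
Cut edges: (10,11)

By max-flow min-cut theorem, max flow = min cut = 12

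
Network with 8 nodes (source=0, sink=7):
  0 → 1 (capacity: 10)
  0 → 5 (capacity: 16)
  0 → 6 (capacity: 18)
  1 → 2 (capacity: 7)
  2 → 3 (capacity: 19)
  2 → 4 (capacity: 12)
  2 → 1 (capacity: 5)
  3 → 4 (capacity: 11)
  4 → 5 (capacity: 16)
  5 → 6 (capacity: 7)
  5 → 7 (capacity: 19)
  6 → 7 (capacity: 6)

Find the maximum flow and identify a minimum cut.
Max flow = 25, Min cut edges: (5,7), (6,7)

Maximum flow: 25
Minimum cut: (5,7), (6,7)
Partition: S = [0, 1, 2, 3, 4, 5, 6], T = [7]

Max-flow min-cut theorem verified: both equal 25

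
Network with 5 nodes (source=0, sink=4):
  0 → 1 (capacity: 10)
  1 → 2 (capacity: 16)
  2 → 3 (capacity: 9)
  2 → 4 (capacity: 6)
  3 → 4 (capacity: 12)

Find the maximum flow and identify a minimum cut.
Max flow = 10, Min cut edges: (0,1)

Maximum flow: 10
Minimum cut: (0,1)
Partition: S = [0], T = [1, 2, 3, 4]

Max-flow min-cut theorem verified: both equal 10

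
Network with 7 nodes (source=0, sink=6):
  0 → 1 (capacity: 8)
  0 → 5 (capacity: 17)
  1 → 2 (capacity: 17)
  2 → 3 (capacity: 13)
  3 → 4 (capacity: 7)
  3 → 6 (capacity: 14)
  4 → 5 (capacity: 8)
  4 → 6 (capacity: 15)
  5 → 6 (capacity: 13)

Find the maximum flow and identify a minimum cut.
Max flow = 21, Min cut edges: (0,1), (5,6)

Maximum flow: 21
Minimum cut: (0,1), (5,6)
Partition: S = [0, 5], T = [1, 2, 3, 4, 6]

Max-flow min-cut theorem verified: both equal 21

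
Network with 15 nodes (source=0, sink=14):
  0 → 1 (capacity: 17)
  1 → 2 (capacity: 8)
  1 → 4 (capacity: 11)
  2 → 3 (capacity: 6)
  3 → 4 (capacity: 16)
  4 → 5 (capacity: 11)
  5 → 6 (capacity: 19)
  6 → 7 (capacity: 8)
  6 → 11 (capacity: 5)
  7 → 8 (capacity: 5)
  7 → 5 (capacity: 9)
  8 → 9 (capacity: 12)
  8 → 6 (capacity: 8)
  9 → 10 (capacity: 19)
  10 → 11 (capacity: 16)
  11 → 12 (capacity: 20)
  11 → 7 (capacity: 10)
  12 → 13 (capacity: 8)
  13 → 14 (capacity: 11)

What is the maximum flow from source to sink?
Maximum flow = 8

Max flow: 8

Flow assignment:
  0 → 1: 8/17
  1 → 4: 8/11
  4 → 5: 8/11
  5 → 6: 10/19
  6 → 7: 5/8
  6 → 11: 5/5
  7 → 8: 5/5
  7 → 5: 2/9
  8 → 9: 5/12
  9 → 10: 5/19
  10 → 11: 5/16
  11 → 12: 8/20
  11 → 7: 2/10
  12 → 13: 8/8
  13 → 14: 8/11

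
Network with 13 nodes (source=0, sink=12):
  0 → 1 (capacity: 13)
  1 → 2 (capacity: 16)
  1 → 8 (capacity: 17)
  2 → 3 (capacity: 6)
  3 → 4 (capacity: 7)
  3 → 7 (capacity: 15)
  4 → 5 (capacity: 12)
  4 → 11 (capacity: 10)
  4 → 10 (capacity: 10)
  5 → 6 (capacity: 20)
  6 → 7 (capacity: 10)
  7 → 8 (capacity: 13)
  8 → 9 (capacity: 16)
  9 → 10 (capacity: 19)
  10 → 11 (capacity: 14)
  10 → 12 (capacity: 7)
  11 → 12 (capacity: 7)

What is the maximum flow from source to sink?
Maximum flow = 13

Max flow: 13

Flow assignment:
  0 → 1: 13/13
  1 → 8: 13/17
  8 → 9: 13/16
  9 → 10: 13/19
  10 → 11: 6/14
  10 → 12: 7/7
  11 → 12: 6/7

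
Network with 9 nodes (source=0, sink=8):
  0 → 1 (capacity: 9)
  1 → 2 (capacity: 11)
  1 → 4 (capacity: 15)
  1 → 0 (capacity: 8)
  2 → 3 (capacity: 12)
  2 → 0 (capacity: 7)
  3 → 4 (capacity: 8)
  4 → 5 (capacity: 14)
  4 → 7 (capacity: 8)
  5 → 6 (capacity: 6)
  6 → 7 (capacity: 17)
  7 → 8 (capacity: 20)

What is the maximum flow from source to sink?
Maximum flow = 9

Max flow: 9

Flow assignment:
  0 → 1: 9/9
  1 → 4: 9/15
  4 → 5: 1/14
  4 → 7: 8/8
  5 → 6: 1/6
  6 → 7: 1/17
  7 → 8: 9/20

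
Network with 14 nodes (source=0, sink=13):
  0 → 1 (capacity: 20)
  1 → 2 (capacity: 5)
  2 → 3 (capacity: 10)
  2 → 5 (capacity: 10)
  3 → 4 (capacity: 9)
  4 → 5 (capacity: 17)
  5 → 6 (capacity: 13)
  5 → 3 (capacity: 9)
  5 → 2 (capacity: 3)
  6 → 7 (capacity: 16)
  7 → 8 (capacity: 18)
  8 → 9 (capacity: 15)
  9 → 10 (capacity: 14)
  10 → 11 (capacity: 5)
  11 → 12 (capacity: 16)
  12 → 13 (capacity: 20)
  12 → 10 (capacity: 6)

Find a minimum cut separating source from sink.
Min cut value = 5, edges: (10,11)

Min cut value: 5
Partition: S = [0, 1, 2, 3, 4, 5, 6, 7, 8, 9, 10], T = [11, 12, 13]
Cut edges: (10,11)

By max-flow min-cut theorem, max flow = min cut = 5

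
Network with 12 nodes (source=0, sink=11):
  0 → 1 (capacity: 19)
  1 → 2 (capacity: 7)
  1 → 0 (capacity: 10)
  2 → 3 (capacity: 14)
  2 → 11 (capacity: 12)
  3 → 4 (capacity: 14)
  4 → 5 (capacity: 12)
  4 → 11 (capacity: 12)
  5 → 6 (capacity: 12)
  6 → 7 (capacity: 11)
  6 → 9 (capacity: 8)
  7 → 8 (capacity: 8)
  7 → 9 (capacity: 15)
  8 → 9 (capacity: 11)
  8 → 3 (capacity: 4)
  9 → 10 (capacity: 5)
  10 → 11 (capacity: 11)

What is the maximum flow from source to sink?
Maximum flow = 7

Max flow: 7

Flow assignment:
  0 → 1: 7/19
  1 → 2: 7/7
  2 → 11: 7/12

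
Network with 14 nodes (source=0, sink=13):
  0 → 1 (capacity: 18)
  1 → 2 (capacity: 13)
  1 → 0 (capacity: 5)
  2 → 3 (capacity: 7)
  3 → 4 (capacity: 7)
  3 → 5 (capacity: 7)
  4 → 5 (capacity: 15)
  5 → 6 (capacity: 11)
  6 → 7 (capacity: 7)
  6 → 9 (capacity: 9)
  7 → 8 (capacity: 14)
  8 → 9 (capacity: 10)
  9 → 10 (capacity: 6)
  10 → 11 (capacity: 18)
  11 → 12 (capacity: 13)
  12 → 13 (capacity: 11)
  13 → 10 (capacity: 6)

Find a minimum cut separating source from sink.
Min cut value = 6, edges: (9,10)

Min cut value: 6
Partition: S = [0, 1, 2, 3, 4, 5, 6, 7, 8, 9], T = [10, 11, 12, 13]
Cut edges: (9,10)

By max-flow min-cut theorem, max flow = min cut = 6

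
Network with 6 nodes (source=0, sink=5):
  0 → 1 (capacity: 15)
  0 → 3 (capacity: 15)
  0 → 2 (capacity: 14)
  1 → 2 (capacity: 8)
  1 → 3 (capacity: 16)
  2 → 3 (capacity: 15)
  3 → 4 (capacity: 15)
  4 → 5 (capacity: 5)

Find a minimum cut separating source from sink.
Min cut value = 5, edges: (4,5)

Min cut value: 5
Partition: S = [0, 1, 2, 3, 4], T = [5]
Cut edges: (4,5)

By max-flow min-cut theorem, max flow = min cut = 5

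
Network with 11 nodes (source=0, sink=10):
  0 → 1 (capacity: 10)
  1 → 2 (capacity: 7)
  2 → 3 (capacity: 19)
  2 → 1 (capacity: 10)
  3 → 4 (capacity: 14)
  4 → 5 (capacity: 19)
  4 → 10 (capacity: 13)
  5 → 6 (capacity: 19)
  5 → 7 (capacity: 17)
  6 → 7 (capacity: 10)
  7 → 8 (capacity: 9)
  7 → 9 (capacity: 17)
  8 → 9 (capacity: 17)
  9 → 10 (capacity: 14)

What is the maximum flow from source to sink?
Maximum flow = 7

Max flow: 7

Flow assignment:
  0 → 1: 7/10
  1 → 2: 7/7
  2 → 3: 7/19
  3 → 4: 7/14
  4 → 10: 7/13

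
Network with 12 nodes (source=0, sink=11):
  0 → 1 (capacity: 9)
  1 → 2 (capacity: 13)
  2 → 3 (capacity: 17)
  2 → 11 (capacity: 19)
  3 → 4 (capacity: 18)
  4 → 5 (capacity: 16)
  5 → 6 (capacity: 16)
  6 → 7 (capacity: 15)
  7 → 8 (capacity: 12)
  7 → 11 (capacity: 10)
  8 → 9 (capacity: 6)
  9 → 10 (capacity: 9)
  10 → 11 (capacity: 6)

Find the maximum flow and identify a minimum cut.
Max flow = 9, Min cut edges: (0,1)

Maximum flow: 9
Minimum cut: (0,1)
Partition: S = [0], T = [1, 2, 3, 4, 5, 6, 7, 8, 9, 10, 11]

Max-flow min-cut theorem verified: both equal 9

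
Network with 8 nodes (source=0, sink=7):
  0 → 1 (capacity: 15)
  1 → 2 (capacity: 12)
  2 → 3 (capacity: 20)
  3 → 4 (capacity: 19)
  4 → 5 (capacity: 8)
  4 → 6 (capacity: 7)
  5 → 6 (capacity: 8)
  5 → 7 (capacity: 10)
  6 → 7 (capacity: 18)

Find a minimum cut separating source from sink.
Min cut value = 12, edges: (1,2)

Min cut value: 12
Partition: S = [0, 1], T = [2, 3, 4, 5, 6, 7]
Cut edges: (1,2)

By max-flow min-cut theorem, max flow = min cut = 12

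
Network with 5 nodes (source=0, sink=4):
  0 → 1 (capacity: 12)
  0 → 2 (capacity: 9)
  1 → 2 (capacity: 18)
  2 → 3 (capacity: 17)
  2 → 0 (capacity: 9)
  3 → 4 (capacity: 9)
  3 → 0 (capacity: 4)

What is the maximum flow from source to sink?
Maximum flow = 9

Max flow: 9

Flow assignment:
  0 → 1: 12/12
  0 → 2: 1/9
  1 → 2: 12/18
  2 → 3: 13/17
  3 → 4: 9/9
  3 → 0: 4/4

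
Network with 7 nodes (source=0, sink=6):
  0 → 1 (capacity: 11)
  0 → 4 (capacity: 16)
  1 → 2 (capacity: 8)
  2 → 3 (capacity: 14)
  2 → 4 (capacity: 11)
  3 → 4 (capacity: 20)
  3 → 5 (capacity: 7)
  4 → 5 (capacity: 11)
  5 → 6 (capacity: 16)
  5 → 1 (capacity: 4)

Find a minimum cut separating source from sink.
Min cut value = 16, edges: (5,6)

Min cut value: 16
Partition: S = [0, 1, 2, 3, 4, 5], T = [6]
Cut edges: (5,6)

By max-flow min-cut theorem, max flow = min cut = 16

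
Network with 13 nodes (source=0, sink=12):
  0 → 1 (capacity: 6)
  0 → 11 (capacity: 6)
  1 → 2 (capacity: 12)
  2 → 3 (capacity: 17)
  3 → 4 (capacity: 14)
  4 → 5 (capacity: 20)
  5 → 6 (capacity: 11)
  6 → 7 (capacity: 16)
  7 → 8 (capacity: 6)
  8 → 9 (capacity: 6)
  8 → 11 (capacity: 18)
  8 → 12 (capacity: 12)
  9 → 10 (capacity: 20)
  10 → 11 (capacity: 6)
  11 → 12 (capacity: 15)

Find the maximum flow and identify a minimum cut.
Max flow = 12, Min cut edges: (0,11), (7,8)

Maximum flow: 12
Minimum cut: (0,11), (7,8)
Partition: S = [0, 1, 2, 3, 4, 5, 6, 7], T = [8, 9, 10, 11, 12]

Max-flow min-cut theorem verified: both equal 12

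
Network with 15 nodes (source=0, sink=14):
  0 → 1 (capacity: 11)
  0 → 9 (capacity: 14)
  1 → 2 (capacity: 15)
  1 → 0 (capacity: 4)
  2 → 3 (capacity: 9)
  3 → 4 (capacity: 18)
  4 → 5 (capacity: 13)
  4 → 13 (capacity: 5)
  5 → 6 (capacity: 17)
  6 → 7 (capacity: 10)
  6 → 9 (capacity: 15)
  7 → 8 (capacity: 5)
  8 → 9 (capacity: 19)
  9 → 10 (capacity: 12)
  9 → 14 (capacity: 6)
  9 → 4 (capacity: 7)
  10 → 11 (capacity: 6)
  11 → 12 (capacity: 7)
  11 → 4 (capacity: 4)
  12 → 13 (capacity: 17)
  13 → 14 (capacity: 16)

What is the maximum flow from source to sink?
Maximum flow = 17

Max flow: 17

Flow assignment:
  0 → 1: 9/11
  0 → 9: 8/14
  1 → 2: 9/15
  2 → 3: 9/9
  3 → 4: 9/18
  4 → 5: 6/13
  4 → 13: 5/5
  5 → 6: 6/17
  6 → 7: 5/10
  6 → 9: 1/15
  7 → 8: 5/5
  8 → 9: 5/19
  9 → 10: 6/12
  9 → 14: 6/6
  9 → 4: 2/7
  10 → 11: 6/6
  11 → 12: 6/7
  12 → 13: 6/17
  13 → 14: 11/16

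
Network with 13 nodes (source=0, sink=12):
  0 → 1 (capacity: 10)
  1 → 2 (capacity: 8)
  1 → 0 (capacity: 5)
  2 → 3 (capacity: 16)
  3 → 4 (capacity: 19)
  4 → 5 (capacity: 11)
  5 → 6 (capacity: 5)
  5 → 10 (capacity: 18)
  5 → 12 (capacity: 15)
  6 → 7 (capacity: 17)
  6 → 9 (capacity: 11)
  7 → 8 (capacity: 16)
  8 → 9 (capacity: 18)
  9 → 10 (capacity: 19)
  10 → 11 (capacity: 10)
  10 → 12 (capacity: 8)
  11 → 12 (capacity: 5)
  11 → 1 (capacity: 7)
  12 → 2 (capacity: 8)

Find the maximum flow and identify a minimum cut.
Max flow = 8, Min cut edges: (1,2)

Maximum flow: 8
Minimum cut: (1,2)
Partition: S = [0, 1], T = [2, 3, 4, 5, 6, 7, 8, 9, 10, 11, 12]

Max-flow min-cut theorem verified: both equal 8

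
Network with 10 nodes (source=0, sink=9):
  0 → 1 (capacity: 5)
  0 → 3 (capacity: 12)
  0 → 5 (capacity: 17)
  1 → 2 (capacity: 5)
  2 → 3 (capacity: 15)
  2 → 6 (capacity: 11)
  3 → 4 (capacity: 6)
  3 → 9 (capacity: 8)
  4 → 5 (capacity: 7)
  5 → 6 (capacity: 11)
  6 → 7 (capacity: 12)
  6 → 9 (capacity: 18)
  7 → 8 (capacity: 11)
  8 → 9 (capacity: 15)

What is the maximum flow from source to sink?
Maximum flow = 24

Max flow: 24

Flow assignment:
  0 → 1: 5/5
  0 → 3: 8/12
  0 → 5: 11/17
  1 → 2: 5/5
  2 → 6: 5/11
  3 → 9: 8/8
  5 → 6: 11/11
  6 → 9: 16/18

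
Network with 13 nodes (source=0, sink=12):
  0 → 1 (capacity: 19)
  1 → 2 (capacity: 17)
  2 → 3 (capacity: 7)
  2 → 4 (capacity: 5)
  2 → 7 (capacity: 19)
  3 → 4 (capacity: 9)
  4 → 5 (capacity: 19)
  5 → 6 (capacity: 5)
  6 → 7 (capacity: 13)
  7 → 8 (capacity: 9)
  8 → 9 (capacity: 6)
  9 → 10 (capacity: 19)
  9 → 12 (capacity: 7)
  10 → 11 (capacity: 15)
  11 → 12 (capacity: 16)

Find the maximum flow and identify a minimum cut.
Max flow = 6, Min cut edges: (8,9)

Maximum flow: 6
Minimum cut: (8,9)
Partition: S = [0, 1, 2, 3, 4, 5, 6, 7, 8], T = [9, 10, 11, 12]

Max-flow min-cut theorem verified: both equal 6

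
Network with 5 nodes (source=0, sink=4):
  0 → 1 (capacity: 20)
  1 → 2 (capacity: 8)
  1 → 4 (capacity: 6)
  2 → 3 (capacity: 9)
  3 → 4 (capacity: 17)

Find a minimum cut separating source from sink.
Min cut value = 14, edges: (1,2), (1,4)

Min cut value: 14
Partition: S = [0, 1], T = [2, 3, 4]
Cut edges: (1,2), (1,4)

By max-flow min-cut theorem, max flow = min cut = 14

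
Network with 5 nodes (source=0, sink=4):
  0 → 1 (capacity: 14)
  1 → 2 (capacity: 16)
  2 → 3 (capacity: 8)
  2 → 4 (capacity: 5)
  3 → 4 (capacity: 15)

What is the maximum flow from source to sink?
Maximum flow = 13

Max flow: 13

Flow assignment:
  0 → 1: 13/14
  1 → 2: 13/16
  2 → 3: 8/8
  2 → 4: 5/5
  3 → 4: 8/15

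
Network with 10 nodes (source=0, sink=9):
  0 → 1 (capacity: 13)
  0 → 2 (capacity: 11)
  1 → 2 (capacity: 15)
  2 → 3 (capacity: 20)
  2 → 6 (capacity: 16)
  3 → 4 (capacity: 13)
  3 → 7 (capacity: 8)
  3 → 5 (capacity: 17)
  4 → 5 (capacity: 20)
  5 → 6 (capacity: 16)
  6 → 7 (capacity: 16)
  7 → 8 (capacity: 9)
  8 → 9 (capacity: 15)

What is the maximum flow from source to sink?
Maximum flow = 9

Max flow: 9

Flow assignment:
  0 → 1: 9/13
  1 → 2: 9/15
  2 → 3: 8/20
  2 → 6: 1/16
  3 → 7: 8/8
  6 → 7: 1/16
  7 → 8: 9/9
  8 → 9: 9/15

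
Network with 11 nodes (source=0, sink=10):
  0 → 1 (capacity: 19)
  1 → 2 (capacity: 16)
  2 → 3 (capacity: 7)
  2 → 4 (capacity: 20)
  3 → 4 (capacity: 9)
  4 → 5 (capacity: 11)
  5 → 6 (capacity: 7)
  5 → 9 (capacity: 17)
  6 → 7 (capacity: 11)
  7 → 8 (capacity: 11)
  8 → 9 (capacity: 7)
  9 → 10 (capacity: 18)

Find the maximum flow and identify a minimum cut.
Max flow = 11, Min cut edges: (4,5)

Maximum flow: 11
Minimum cut: (4,5)
Partition: S = [0, 1, 2, 3, 4], T = [5, 6, 7, 8, 9, 10]

Max-flow min-cut theorem verified: both equal 11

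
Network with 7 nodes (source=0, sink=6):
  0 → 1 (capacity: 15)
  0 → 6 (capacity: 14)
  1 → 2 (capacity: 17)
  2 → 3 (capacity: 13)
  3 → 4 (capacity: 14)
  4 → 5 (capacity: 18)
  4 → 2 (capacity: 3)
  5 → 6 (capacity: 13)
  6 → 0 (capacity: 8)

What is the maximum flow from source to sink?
Maximum flow = 27

Max flow: 27

Flow assignment:
  0 → 1: 13/15
  0 → 6: 14/14
  1 → 2: 13/17
  2 → 3: 13/13
  3 → 4: 13/14
  4 → 5: 13/18
  5 → 6: 13/13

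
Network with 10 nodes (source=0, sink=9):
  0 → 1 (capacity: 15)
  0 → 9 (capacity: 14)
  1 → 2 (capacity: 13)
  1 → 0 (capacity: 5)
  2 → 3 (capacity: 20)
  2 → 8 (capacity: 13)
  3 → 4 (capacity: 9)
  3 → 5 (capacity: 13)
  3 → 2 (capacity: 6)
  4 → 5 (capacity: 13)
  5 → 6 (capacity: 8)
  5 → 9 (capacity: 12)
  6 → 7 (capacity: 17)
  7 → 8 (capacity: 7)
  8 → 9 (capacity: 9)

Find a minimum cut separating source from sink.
Min cut value = 27, edges: (0,9), (1,2)

Min cut value: 27
Partition: S = [0, 1], T = [2, 3, 4, 5, 6, 7, 8, 9]
Cut edges: (0,9), (1,2)

By max-flow min-cut theorem, max flow = min cut = 27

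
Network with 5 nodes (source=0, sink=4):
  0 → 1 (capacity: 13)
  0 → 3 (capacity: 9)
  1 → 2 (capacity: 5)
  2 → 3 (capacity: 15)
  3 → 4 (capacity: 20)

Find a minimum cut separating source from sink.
Min cut value = 14, edges: (0,3), (1,2)

Min cut value: 14
Partition: S = [0, 1], T = [2, 3, 4]
Cut edges: (0,3), (1,2)

By max-flow min-cut theorem, max flow = min cut = 14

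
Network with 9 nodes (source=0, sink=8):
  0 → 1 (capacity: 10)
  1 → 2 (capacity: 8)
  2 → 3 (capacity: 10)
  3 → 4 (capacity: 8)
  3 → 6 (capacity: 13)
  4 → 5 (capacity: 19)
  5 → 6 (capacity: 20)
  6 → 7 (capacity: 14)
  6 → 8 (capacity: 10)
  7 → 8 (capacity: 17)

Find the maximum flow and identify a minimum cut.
Max flow = 8, Min cut edges: (1,2)

Maximum flow: 8
Minimum cut: (1,2)
Partition: S = [0, 1], T = [2, 3, 4, 5, 6, 7, 8]

Max-flow min-cut theorem verified: both equal 8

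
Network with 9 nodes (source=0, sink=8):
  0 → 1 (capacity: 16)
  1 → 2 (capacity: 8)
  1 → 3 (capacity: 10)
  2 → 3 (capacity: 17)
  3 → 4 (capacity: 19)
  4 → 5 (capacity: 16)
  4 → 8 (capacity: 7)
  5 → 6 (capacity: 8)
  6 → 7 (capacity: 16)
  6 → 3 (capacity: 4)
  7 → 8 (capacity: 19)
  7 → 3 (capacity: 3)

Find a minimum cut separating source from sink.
Min cut value = 15, edges: (4,8), (5,6)

Min cut value: 15
Partition: S = [0, 1, 2, 3, 4, 5], T = [6, 7, 8]
Cut edges: (4,8), (5,6)

By max-flow min-cut theorem, max flow = min cut = 15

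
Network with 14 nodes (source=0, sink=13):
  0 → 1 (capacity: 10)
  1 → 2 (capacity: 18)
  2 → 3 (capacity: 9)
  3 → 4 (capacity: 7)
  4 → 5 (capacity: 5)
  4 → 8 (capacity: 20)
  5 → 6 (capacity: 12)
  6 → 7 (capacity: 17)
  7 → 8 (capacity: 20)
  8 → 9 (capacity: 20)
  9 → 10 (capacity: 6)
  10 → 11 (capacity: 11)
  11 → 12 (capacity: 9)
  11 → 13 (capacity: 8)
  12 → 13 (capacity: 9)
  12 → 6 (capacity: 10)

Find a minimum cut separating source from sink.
Min cut value = 6, edges: (9,10)

Min cut value: 6
Partition: S = [0, 1, 2, 3, 4, 5, 6, 7, 8, 9], T = [10, 11, 12, 13]
Cut edges: (9,10)

By max-flow min-cut theorem, max flow = min cut = 6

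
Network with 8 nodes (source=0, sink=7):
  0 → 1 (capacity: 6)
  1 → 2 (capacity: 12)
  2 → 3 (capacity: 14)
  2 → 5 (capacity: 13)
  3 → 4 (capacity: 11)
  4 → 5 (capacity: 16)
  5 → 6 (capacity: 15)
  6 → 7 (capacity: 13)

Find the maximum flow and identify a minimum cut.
Max flow = 6, Min cut edges: (0,1)

Maximum flow: 6
Minimum cut: (0,1)
Partition: S = [0], T = [1, 2, 3, 4, 5, 6, 7]

Max-flow min-cut theorem verified: both equal 6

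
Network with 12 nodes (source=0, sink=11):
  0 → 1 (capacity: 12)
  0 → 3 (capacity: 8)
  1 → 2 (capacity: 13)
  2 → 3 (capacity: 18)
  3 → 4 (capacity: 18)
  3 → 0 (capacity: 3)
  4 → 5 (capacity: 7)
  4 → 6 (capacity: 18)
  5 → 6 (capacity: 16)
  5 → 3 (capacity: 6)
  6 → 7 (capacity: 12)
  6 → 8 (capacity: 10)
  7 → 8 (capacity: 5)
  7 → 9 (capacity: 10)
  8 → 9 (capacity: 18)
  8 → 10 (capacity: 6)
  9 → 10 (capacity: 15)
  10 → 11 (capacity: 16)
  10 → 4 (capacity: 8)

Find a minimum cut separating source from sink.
Min cut value = 16, edges: (10,11)

Min cut value: 16
Partition: S = [0, 1, 2, 3, 4, 5, 6, 7, 8, 9, 10], T = [11]
Cut edges: (10,11)

By max-flow min-cut theorem, max flow = min cut = 16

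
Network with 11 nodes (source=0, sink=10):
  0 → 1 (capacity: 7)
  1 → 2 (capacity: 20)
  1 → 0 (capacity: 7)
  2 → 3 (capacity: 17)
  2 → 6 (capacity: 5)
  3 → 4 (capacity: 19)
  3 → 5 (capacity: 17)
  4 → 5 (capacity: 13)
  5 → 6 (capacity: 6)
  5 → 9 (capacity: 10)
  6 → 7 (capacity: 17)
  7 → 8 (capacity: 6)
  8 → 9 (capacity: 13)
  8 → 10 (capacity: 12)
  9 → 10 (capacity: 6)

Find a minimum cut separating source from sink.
Min cut value = 7, edges: (0,1)

Min cut value: 7
Partition: S = [0], T = [1, 2, 3, 4, 5, 6, 7, 8, 9, 10]
Cut edges: (0,1)

By max-flow min-cut theorem, max flow = min cut = 7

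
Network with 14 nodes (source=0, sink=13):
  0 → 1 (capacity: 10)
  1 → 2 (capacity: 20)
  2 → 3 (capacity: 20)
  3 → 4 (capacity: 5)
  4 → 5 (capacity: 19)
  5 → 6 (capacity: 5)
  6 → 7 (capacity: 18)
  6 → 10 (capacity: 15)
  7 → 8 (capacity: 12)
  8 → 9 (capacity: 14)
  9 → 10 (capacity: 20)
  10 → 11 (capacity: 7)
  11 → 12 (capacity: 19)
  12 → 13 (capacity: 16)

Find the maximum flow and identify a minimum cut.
Max flow = 5, Min cut edges: (5,6)

Maximum flow: 5
Minimum cut: (5,6)
Partition: S = [0, 1, 2, 3, 4, 5], T = [6, 7, 8, 9, 10, 11, 12, 13]

Max-flow min-cut theorem verified: both equal 5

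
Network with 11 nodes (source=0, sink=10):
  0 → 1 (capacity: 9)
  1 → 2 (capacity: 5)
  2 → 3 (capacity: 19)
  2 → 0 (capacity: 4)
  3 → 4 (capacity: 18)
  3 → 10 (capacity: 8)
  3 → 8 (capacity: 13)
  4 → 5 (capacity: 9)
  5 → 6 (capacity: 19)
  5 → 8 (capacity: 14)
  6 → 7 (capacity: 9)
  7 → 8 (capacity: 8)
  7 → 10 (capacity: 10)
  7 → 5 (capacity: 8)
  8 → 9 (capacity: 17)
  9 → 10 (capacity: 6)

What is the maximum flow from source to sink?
Maximum flow = 5

Max flow: 5

Flow assignment:
  0 → 1: 5/9
  1 → 2: 5/5
  2 → 3: 5/19
  3 → 10: 5/8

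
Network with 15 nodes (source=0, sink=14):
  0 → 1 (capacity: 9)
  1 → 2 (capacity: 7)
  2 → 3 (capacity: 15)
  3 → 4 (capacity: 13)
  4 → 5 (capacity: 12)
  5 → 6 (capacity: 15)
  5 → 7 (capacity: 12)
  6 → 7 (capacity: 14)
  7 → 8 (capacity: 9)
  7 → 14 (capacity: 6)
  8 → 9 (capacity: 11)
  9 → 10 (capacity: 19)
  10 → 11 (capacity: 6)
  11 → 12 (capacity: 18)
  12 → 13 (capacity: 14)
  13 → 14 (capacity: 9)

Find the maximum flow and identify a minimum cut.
Max flow = 7, Min cut edges: (1,2)

Maximum flow: 7
Minimum cut: (1,2)
Partition: S = [0, 1], T = [2, 3, 4, 5, 6, 7, 8, 9, 10, 11, 12, 13, 14]

Max-flow min-cut theorem verified: both equal 7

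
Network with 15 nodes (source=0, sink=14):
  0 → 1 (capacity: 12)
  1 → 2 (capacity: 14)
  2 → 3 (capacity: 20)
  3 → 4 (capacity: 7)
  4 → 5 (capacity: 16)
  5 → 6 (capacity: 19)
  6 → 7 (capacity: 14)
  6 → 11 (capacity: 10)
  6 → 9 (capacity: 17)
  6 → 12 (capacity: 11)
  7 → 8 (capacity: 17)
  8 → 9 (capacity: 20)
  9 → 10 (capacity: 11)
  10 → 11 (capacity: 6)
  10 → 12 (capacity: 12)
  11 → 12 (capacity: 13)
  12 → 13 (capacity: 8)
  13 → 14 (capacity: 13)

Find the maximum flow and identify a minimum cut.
Max flow = 7, Min cut edges: (3,4)

Maximum flow: 7
Minimum cut: (3,4)
Partition: S = [0, 1, 2, 3], T = [4, 5, 6, 7, 8, 9, 10, 11, 12, 13, 14]

Max-flow min-cut theorem verified: both equal 7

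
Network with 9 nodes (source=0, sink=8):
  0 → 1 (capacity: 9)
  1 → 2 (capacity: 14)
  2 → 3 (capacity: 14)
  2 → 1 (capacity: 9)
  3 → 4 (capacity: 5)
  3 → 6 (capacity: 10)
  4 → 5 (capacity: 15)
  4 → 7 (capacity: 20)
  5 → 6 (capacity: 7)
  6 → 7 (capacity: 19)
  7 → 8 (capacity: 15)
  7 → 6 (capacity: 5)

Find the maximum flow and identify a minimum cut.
Max flow = 9, Min cut edges: (0,1)

Maximum flow: 9
Minimum cut: (0,1)
Partition: S = [0], T = [1, 2, 3, 4, 5, 6, 7, 8]

Max-flow min-cut theorem verified: both equal 9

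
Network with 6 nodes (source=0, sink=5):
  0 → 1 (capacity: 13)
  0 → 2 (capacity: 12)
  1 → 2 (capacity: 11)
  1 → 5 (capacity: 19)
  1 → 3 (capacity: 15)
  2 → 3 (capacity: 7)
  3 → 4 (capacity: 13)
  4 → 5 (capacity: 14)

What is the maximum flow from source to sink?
Maximum flow = 20

Max flow: 20

Flow assignment:
  0 → 1: 13/13
  0 → 2: 7/12
  1 → 5: 13/19
  2 → 3: 7/7
  3 → 4: 7/13
  4 → 5: 7/14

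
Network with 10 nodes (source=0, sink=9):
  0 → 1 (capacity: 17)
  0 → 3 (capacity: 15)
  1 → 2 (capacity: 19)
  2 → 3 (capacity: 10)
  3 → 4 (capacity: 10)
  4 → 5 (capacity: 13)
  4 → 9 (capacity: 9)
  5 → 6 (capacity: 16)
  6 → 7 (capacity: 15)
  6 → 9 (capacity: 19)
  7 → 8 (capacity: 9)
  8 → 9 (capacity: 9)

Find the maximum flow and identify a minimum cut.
Max flow = 10, Min cut edges: (3,4)

Maximum flow: 10
Minimum cut: (3,4)
Partition: S = [0, 1, 2, 3], T = [4, 5, 6, 7, 8, 9]

Max-flow min-cut theorem verified: both equal 10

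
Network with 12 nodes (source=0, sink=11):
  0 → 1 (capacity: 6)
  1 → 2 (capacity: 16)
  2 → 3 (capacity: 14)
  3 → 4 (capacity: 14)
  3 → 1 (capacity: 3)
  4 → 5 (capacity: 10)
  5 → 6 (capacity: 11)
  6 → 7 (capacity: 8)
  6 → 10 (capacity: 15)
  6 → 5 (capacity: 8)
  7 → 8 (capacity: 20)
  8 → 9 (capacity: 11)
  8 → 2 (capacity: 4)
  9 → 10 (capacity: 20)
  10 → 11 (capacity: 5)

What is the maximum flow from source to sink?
Maximum flow = 5

Max flow: 5

Flow assignment:
  0 → 1: 5/6
  1 → 2: 6/16
  2 → 3: 6/14
  3 → 4: 5/14
  3 → 1: 1/3
  4 → 5: 5/10
  5 → 6: 5/11
  6 → 10: 5/15
  10 → 11: 5/5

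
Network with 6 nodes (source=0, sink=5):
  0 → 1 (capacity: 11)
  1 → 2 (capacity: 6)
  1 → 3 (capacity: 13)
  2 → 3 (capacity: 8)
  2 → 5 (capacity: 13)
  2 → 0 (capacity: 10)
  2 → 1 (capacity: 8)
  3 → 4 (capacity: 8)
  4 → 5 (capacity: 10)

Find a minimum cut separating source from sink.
Min cut value = 11, edges: (0,1)

Min cut value: 11
Partition: S = [0], T = [1, 2, 3, 4, 5]
Cut edges: (0,1)

By max-flow min-cut theorem, max flow = min cut = 11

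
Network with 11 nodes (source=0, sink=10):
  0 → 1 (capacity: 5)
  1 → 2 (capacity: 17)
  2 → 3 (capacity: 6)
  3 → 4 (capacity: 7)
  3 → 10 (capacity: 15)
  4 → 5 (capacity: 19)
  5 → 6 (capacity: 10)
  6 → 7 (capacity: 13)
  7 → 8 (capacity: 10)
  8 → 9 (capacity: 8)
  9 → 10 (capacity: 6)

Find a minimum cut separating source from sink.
Min cut value = 5, edges: (0,1)

Min cut value: 5
Partition: S = [0], T = [1, 2, 3, 4, 5, 6, 7, 8, 9, 10]
Cut edges: (0,1)

By max-flow min-cut theorem, max flow = min cut = 5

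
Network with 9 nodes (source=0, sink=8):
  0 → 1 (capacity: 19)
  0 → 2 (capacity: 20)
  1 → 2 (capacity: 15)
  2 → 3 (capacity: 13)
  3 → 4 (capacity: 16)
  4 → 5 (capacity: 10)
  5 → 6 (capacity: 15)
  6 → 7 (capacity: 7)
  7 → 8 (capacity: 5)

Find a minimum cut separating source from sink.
Min cut value = 5, edges: (7,8)

Min cut value: 5
Partition: S = [0, 1, 2, 3, 4, 5, 6, 7], T = [8]
Cut edges: (7,8)

By max-flow min-cut theorem, max flow = min cut = 5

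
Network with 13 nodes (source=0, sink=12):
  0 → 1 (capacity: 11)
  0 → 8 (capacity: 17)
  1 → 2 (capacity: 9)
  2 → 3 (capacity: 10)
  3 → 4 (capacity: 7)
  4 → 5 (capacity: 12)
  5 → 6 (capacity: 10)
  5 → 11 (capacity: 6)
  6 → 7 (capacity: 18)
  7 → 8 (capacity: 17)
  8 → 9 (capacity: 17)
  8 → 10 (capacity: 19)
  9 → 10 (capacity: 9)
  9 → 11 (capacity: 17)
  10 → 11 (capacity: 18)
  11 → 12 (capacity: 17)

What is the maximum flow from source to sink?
Maximum flow = 17

Max flow: 17

Flow assignment:
  0 → 1: 7/11
  0 → 8: 10/17
  1 → 2: 7/9
  2 → 3: 7/10
  3 → 4: 7/7
  4 → 5: 7/12
  5 → 6: 1/10
  5 → 11: 6/6
  6 → 7: 1/18
  7 → 8: 1/17
  8 → 9: 10/17
  8 → 10: 1/19
  9 → 11: 10/17
  10 → 11: 1/18
  11 → 12: 17/17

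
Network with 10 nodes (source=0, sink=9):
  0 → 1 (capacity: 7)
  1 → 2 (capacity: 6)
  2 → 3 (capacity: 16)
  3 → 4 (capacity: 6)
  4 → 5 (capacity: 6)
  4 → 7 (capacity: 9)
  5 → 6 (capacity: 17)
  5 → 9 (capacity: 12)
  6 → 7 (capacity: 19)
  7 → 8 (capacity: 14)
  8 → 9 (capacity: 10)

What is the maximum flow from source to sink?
Maximum flow = 6

Max flow: 6

Flow assignment:
  0 → 1: 6/7
  1 → 2: 6/6
  2 → 3: 6/16
  3 → 4: 6/6
  4 → 5: 6/6
  5 → 9: 6/12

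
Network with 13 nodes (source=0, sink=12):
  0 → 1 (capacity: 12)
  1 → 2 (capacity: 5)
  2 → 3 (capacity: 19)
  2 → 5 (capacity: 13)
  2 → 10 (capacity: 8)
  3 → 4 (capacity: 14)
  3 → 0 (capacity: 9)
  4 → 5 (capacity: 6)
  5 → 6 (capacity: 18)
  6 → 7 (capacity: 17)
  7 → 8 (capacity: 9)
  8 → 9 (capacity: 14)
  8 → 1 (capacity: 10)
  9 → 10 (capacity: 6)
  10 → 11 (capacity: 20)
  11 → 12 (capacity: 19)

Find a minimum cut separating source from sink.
Min cut value = 5, edges: (1,2)

Min cut value: 5
Partition: S = [0, 1], T = [2, 3, 4, 5, 6, 7, 8, 9, 10, 11, 12]
Cut edges: (1,2)

By max-flow min-cut theorem, max flow = min cut = 5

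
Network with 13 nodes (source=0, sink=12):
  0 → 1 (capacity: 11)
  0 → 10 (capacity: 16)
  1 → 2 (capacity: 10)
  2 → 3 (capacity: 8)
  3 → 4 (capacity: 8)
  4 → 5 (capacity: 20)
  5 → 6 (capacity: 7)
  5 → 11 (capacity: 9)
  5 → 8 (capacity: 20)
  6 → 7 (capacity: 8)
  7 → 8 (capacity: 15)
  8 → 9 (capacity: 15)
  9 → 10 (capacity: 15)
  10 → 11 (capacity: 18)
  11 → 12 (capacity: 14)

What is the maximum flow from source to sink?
Maximum flow = 14

Max flow: 14

Flow assignment:
  0 → 1: 8/11
  0 → 10: 6/16
  1 → 2: 8/10
  2 → 3: 8/8
  3 → 4: 8/8
  4 → 5: 8/20
  5 → 11: 8/9
  10 → 11: 6/18
  11 → 12: 14/14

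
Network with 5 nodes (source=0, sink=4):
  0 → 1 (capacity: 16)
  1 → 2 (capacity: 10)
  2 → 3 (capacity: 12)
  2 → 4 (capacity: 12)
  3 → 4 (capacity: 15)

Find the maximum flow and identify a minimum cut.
Max flow = 10, Min cut edges: (1,2)

Maximum flow: 10
Minimum cut: (1,2)
Partition: S = [0, 1], T = [2, 3, 4]

Max-flow min-cut theorem verified: both equal 10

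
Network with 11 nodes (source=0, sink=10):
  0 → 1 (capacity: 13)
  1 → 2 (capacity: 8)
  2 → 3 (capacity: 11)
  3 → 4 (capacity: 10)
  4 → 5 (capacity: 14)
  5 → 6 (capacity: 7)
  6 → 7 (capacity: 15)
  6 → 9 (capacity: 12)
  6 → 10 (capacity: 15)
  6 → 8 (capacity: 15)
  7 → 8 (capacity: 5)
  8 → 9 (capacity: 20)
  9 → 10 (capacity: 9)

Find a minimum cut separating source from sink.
Min cut value = 7, edges: (5,6)

Min cut value: 7
Partition: S = [0, 1, 2, 3, 4, 5], T = [6, 7, 8, 9, 10]
Cut edges: (5,6)

By max-flow min-cut theorem, max flow = min cut = 7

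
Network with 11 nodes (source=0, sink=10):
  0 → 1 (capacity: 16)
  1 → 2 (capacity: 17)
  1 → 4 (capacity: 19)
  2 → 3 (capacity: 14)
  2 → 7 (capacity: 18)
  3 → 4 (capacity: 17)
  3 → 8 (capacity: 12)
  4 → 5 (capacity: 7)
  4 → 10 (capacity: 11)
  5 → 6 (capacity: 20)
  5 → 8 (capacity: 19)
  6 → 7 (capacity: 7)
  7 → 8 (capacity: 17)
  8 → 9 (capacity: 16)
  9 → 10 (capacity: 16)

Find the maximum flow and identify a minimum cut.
Max flow = 16, Min cut edges: (0,1)

Maximum flow: 16
Minimum cut: (0,1)
Partition: S = [0], T = [1, 2, 3, 4, 5, 6, 7, 8, 9, 10]

Max-flow min-cut theorem verified: both equal 16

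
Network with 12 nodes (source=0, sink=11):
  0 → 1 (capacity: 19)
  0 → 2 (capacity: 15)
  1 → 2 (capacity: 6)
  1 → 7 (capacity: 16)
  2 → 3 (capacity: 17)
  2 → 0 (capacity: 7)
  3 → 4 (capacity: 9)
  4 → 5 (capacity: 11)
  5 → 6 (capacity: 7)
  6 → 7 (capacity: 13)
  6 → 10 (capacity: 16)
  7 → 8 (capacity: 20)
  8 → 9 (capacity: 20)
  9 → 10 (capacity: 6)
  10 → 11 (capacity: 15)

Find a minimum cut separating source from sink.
Min cut value = 13, edges: (5,6), (9,10)

Min cut value: 13
Partition: S = [0, 1, 2, 3, 4, 5, 7, 8, 9], T = [6, 10, 11]
Cut edges: (5,6), (9,10)

By max-flow min-cut theorem, max flow = min cut = 13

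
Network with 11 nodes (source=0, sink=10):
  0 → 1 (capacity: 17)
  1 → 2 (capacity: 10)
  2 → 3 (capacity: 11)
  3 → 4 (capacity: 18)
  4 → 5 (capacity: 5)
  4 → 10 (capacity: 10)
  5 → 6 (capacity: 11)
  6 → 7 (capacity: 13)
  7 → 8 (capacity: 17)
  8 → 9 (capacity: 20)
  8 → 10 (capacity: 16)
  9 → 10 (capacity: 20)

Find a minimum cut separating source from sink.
Min cut value = 10, edges: (1,2)

Min cut value: 10
Partition: S = [0, 1], T = [2, 3, 4, 5, 6, 7, 8, 9, 10]
Cut edges: (1,2)

By max-flow min-cut theorem, max flow = min cut = 10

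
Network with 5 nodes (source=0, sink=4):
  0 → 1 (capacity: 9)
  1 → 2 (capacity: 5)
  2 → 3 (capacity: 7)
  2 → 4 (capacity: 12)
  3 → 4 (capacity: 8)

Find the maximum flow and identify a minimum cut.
Max flow = 5, Min cut edges: (1,2)

Maximum flow: 5
Minimum cut: (1,2)
Partition: S = [0, 1], T = [2, 3, 4]

Max-flow min-cut theorem verified: both equal 5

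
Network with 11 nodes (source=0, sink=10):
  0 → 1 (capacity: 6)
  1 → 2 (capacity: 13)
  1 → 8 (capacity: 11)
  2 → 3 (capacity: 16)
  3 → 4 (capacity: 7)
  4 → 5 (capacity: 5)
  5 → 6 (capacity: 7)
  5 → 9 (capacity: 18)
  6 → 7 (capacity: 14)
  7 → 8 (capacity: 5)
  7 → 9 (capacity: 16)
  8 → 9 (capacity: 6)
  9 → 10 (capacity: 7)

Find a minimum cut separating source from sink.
Min cut value = 6, edges: (0,1)

Min cut value: 6
Partition: S = [0], T = [1, 2, 3, 4, 5, 6, 7, 8, 9, 10]
Cut edges: (0,1)

By max-flow min-cut theorem, max flow = min cut = 6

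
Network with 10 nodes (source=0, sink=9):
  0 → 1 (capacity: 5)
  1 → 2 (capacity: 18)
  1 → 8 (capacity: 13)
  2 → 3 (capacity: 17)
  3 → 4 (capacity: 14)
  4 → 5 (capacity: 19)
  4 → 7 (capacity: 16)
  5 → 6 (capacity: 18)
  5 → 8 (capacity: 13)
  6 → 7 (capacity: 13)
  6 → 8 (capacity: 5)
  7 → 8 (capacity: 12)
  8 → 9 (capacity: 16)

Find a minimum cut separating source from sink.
Min cut value = 5, edges: (0,1)

Min cut value: 5
Partition: S = [0], T = [1, 2, 3, 4, 5, 6, 7, 8, 9]
Cut edges: (0,1)

By max-flow min-cut theorem, max flow = min cut = 5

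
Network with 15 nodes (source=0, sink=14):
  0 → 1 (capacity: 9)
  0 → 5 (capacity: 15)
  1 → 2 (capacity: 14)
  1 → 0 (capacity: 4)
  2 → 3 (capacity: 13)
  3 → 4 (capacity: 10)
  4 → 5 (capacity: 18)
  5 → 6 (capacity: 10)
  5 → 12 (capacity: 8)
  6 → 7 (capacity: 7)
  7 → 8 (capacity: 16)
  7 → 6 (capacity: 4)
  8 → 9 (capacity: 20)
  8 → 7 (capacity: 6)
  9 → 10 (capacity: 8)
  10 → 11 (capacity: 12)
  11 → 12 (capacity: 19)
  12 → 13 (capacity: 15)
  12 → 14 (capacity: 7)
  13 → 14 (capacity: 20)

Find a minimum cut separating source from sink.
Min cut value = 15, edges: (5,12), (6,7)

Min cut value: 15
Partition: S = [0, 1, 2, 3, 4, 5, 6], T = [7, 8, 9, 10, 11, 12, 13, 14]
Cut edges: (5,12), (6,7)

By max-flow min-cut theorem, max flow = min cut = 15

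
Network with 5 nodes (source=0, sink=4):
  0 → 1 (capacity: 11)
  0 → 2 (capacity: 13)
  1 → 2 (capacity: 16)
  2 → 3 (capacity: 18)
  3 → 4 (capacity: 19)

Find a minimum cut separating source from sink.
Min cut value = 18, edges: (2,3)

Min cut value: 18
Partition: S = [0, 1, 2], T = [3, 4]
Cut edges: (2,3)

By max-flow min-cut theorem, max flow = min cut = 18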